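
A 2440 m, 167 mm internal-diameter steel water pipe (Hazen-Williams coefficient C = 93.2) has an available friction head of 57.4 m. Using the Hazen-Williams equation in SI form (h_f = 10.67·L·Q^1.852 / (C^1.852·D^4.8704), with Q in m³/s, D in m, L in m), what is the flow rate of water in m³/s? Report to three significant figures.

Q ≈ 0.0310 m³/s

Rearranging: Q = [h_f·C^1.852·D^4.8704 / (10.67·L)]^(1/1.852)
Q = [57.4·93.2^1.852·0.167^4.8704 / (10.67·2440)]^0.540 = 0.03096 m³/s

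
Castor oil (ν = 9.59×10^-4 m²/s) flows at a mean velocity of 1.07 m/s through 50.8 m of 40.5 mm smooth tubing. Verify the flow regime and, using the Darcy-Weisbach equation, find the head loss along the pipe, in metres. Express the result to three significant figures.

Re = VD/ν = 1.07·0.04050/9.59×10^-4 = 45.2 → laminar (Re < 2300)
f = 64/Re = 1.416
h_f = f(L/D)V²/(2g) = 1.416·(50.8/0.04050)·1.07²/(2·9.81) = 103.7 m

h_f ≈ 104 m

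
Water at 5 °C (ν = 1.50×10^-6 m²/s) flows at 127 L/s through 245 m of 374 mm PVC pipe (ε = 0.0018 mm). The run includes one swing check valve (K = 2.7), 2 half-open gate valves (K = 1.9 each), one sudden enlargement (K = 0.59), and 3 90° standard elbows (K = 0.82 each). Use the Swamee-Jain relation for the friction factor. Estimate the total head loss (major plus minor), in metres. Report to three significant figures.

V = 4Q/(πD²) = 1.156 m/s; V²/2g = 0.06811 m
Re = 2.88×10^5, ε/D = 4.81×10^-6 → f = 0.01454 (Swamee-Jain)
Major: h_f = f(L/D)·V²/2g = 0.01454·655.1·0.06811 = 0.6487 m
Minor: ΣK = 9.55; h_m = ΣK·V²/2g = 0.6505 m
Total H_L = 0.6487 + 0.6505 = 1.299 m

H_L ≈ 1.30 m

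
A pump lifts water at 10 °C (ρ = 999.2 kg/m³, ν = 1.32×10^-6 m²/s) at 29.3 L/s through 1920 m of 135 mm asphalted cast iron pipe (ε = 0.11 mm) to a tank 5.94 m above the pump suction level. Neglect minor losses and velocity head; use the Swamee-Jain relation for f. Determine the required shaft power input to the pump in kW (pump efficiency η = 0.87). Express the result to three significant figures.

P_shaft ≈ 22.4 kW

V = 4Q/(πD²) = 2.047 m/s; Re = 2.09×10^5; ε/D = 8.15×10^-4; f = 0.02037
h_f = f(L/D)V²/2g = 61.86 m
Total head H = z + h_f = 5.94 + 61.86 = 67.80 m
P_hyd = ρgQH = 999.2·9.81·0.0293·67.80 = 19.47 kW
P_shaft = P_hyd/η = 19.47/0.87 = 22.38 kW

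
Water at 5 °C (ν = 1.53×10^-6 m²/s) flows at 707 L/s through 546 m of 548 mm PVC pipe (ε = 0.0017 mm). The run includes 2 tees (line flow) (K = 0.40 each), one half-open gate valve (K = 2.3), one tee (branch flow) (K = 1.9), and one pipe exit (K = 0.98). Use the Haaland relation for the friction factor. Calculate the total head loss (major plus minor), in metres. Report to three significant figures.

V = 4Q/(πD²) = 2.998 m/s; V²/2g = 0.4580 m
Re = 1.07×10^6, ε/D = 3.10×10^-6 → f = 0.01150 (Haaland)
Major: h_f = f(L/D)·V²/2g = 0.01150·996.4·0.4580 = 5.249 m
Minor: ΣK = 5.98; h_m = ΣK·V²/2g = 2.739 m
Total H_L = 5.249 + 2.739 = 7.987 m

H_L ≈ 7.99 m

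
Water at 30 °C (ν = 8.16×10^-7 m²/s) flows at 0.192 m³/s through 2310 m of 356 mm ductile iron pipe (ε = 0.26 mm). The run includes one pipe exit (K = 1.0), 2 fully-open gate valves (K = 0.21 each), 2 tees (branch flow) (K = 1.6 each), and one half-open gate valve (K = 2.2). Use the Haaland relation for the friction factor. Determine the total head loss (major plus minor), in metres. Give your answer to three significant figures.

H_L ≈ 24.2 m

V = 4Q/(πD²) = 1.929 m/s; V²/2g = 0.1896 m
Re = 8.42×10^5, ε/D = 7.30×10^-4 → f = 0.01865 (Haaland)
Major: h_f = f(L/D)·V²/2g = 0.01865·6489·0.1896 = 22.95 m
Minor: ΣK = 6.82; h_m = ΣK·V²/2g = 1.293 m
Total H_L = 22.95 + 1.293 = 24.24 m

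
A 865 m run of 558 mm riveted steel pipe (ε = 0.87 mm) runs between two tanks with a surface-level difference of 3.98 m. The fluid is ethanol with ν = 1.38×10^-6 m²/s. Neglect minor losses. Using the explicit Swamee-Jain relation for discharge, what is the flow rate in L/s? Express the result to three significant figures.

Swamee-Jain (Type II): Q = -0.965·√(gD⁵h_f/L)·ln[ε/(3.7D) + √(3.17ν²L/(gD³h_f))]
√(gD⁵h_f/L) = √(9.81·0.558⁵·3.98/865) = 0.04941
ε/(3.7D) = 4.21×10^-4; √(3.17ν²L/(gD³h_f)) = 2.77×10^-5
Q = -0.965·0.04941·ln(4.491×10^-4) = 0.3676 m³/s
Check: V = 1.50 m/s, Re = 6.08×10^5, f = 0.02241, h_f = 4.00 m ≈ 3.98 m ✓

Q ≈ 368 L/s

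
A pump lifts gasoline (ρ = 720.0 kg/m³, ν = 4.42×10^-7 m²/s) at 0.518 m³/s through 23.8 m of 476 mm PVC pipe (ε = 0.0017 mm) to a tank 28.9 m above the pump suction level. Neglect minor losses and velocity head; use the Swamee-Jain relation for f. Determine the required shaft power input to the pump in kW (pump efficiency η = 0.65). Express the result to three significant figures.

P_shaft ≈ 164 kW

V = 4Q/(πD²) = 2.911 m/s; Re = 3.13×10^6; ε/D = 3.57×10^-6; f = 0.009845
h_f = f(L/D)V²/2g = 0.2126 m
Total head H = z + h_f = 28.9 + 0.2126 = 29.11 m
P_hyd = ρgQH = 720.0·9.81·0.518·29.11 = 106.5 kW
P_shaft = P_hyd/η = 106.5/0.65 = 163.9 kW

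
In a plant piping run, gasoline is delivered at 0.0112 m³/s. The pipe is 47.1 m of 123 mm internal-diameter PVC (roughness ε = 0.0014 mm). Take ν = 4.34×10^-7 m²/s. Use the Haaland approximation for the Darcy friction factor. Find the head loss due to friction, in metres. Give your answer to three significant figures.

V = 4Q/(πD²) = 4·0.0112/(π·0.123²) = 0.9426 m/s
Re = VD/ν = 0.9426·0.123/4.34×10^-7 = 2.67×10^5 → turbulent
ε/D = 0.0014/123 = 1.14×10^-5
Haaland: f = 0.01474
h_f = f(L/D)V²/(2g) = 0.01474·(47.1/0.123)·0.9426²/(2·9.81) = 0.2557 m

h_f ≈ 0.256 m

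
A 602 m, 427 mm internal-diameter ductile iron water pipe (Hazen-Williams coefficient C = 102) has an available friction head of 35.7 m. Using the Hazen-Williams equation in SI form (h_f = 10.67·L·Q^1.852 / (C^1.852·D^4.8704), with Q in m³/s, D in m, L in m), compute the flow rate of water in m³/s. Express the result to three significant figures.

Rearranging: Q = [h_f·C^1.852·D^4.8704 / (10.67·L)]^(1/1.852)
Q = [35.7·102^1.852·0.427^4.8704 / (10.67·602)]^0.540 = 0.6592 m³/s

Q ≈ 0.659 m³/s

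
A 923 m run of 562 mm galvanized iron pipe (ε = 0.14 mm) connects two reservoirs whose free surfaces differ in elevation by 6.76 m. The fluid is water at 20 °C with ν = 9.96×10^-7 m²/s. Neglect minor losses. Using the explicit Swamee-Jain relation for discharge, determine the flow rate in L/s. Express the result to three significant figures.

Q ≈ 575 L/s

Swamee-Jain (Type II): Q = -0.965·√(gD⁵h_f/L)·ln[ε/(3.7D) + √(3.17ν²L/(gD³h_f))]
√(gD⁵h_f/L) = √(9.81·0.562⁵·6.76/923) = 0.06347
ε/(3.7D) = 6.73×10^-5; √(3.17ν²L/(gD³h_f)) = 1.57×10^-5
Q = -0.965·0.06347·ln(8.303×10^-5) = 0.5755 m³/s
Check: V = 2.32 m/s, Re = 1.31×10^6, f = 0.01510, h_f = 6.80 m ≈ 6.76 m ✓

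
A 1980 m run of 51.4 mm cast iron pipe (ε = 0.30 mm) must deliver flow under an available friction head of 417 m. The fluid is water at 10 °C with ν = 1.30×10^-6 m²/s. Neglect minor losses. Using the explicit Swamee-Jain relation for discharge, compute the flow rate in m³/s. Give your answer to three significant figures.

Q ≈ 0.00529 m³/s

Swamee-Jain (Type II): Q = -0.965·√(gD⁵h_f/L)·ln[ε/(3.7D) + √(3.17ν²L/(gD³h_f))]
√(gD⁵h_f/L) = √(9.81·0.0514⁵·417/1980) = 8.609×10^-4
ε/(3.7D) = 0.00158; √(3.17ν²L/(gD³h_f)) = 1.38×10^-4
Q = -0.965·8.609×10^-4·ln(0.001716) = 0.005291 m³/s
Check: V = 2.55 m/s, Re = 1.01×10^5, f = 0.03294, h_f = 420 m ≈ 417 m ✓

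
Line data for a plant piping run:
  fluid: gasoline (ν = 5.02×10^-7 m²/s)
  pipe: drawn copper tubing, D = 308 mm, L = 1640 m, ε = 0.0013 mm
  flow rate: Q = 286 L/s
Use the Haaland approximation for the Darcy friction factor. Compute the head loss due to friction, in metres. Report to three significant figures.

h_f ≈ 40.8 m

V = 4Q/(πD²) = 4·0.286/(π·0.308²) = 3.839 m/s
Re = VD/ν = 3.839·0.308/5.02×10^-7 = 2.36×10^6 → turbulent
ε/D = 0.0013/308 = 4.22×10^-6
Haaland: f = 0.01021
h_f = f(L/D)V²/(2g) = 0.01021·(1640/0.308)·3.839²/(2·9.81) = 40.84 m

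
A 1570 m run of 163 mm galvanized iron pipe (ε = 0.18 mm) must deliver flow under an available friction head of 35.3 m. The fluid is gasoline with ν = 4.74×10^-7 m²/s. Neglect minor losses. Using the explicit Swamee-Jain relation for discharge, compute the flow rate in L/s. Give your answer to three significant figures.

Swamee-Jain (Type II): Q = -0.965·√(gD⁵h_f/L)·ln[ε/(3.7D) + √(3.17ν²L/(gD³h_f))]
√(gD⁵h_f/L) = √(9.81·0.163⁵·35.3/1570) = 0.005038
ε/(3.7D) = 2.98×10^-4; √(3.17ν²L/(gD³h_f)) = 2.73×10^-5
Q = -0.965·0.005038·ln(3.258×10^-4) = 0.03903 m³/s
Check: V = 1.87 m/s, Re = 6.43×10^5, f = 0.02066, h_f = 35.5 m ≈ 35.3 m ✓

Q ≈ 39.0 L/s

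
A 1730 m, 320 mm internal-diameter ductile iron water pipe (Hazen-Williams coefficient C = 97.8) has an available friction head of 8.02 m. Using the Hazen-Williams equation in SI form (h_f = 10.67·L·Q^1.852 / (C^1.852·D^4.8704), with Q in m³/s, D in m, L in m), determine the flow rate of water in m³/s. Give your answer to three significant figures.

Q ≈ 0.0748 m³/s

Rearranging: Q = [h_f·C^1.852·D^4.8704 / (10.67·L)]^(1/1.852)
Q = [8.02·97.8^1.852·0.320^4.8704 / (10.67·1730)]^0.540 = 0.07475 m³/s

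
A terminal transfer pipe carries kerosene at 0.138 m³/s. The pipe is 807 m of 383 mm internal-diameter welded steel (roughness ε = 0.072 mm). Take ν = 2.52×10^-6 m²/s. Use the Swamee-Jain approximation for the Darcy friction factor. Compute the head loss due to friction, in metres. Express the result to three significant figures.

h_f ≈ 2.66 m

V = 4Q/(πD²) = 4·0.138/(π·0.383²) = 1.198 m/s
Re = VD/ν = 1.198·0.383/2.52×10^-6 = 1.82×10^5 → turbulent
ε/D = 0.072/383 = 1.88×10^-4
Swamee-Jain: f = 0.01727
h_f = f(L/D)V²/(2g) = 0.01727·(807/0.383)·1.198²/(2·9.81) = 2.661 m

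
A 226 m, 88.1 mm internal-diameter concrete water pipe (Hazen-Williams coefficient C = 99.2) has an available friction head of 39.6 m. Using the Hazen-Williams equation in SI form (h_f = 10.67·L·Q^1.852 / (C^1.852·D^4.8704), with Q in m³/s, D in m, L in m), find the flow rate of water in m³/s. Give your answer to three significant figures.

Q ≈ 0.0181 m³/s

Rearranging: Q = [h_f·C^1.852·D^4.8704 / (10.67·L)]^(1/1.852)
Q = [39.6·99.2^1.852·0.0881^4.8704 / (10.67·226)]^0.540 = 0.01813 m³/s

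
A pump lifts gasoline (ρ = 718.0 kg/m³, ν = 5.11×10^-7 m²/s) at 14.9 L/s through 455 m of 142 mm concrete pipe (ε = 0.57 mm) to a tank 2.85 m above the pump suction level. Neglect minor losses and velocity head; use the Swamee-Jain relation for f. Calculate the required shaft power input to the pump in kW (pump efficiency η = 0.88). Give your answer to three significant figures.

V = 4Q/(πD²) = 0.9408 m/s; Re = 2.61×10^5; ε/D = 0.00401; f = 0.02902
h_f = f(L/D)V²/2g = 4.195 m
Total head H = z + h_f = 2.85 + 4.195 = 7.045 m
P_hyd = ρgQH = 718.0·9.81·0.0149·7.045 = 0.7394 kW
P_shaft = P_hyd/η = 0.7394/0.88 = 0.8402 kW

P_shaft ≈ 0.840 kW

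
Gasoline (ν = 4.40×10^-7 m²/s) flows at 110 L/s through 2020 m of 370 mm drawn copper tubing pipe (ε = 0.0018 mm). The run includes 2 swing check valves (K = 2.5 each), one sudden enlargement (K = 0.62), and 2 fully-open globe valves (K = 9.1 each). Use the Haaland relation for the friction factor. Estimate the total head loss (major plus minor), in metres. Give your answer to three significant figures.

H_L ≈ 4.75 m

V = 4Q/(πD²) = 1.023 m/s; V²/2g = 0.05335 m
Re = 8.60×10^5, ε/D = 4.86×10^-6 → f = 0.01196 (Haaland)
Major: h_f = f(L/D)·V²/2g = 0.01196·5459·0.05335 = 3.483 m
Minor: ΣK = 23.8; h_m = ΣK·V²/2g = 1.271 m
Total H_L = 3.483 + 1.271 = 4.754 m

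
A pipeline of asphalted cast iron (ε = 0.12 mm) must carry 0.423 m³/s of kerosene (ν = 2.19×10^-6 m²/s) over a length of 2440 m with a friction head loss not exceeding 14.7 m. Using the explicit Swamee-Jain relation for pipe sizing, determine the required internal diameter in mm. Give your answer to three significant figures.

D ≈ 530 mm

Swamee-Jain (Type III): D = 0.66·[ε^1.25·(LQ²/(gh_f))^4.75 + ν·Q^9.4·(L/(gh_f))^5.2]^0.04
LQ²/(gh_f) = 3.028; L/(gh_f) = 16.92
Term 1 = ε^1.25·(…)^4.75 = 0.00242; Term 2 = ν·Q^9.4·(…)^5.2 = 0.00164
D = 0.66·(0.00242 + 0.00164)^0.04 = 0.5295 m = 530 mm
Check: V = 1.92 m/s, Re = 4.64×10^5, f = 0.01585, h_f = 13.7 m ≈ 14.7 m ✓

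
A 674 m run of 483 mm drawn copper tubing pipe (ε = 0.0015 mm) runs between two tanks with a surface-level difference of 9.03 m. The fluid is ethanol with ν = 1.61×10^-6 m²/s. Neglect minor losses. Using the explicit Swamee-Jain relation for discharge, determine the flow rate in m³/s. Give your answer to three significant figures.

Swamee-Jain (Type II): Q = -0.965·√(gD⁵h_f/L)·ln[ε/(3.7D) + √(3.17ν²L/(gD³h_f))]
√(gD⁵h_f/L) = √(9.81·0.483⁵·9.03/674) = 0.05878
ε/(3.7D) = 8.39×10^-7; √(3.17ν²L/(gD³h_f)) = 2.36×10^-5
Q = -0.965·0.05878·ln(2.439×10^-5) = 0.6024 m³/s
Check: V = 3.29 m/s, Re = 9.86×10^5, f = 0.01171, h_f = 9.00 m ≈ 9.03 m ✓

Q ≈ 0.602 m³/s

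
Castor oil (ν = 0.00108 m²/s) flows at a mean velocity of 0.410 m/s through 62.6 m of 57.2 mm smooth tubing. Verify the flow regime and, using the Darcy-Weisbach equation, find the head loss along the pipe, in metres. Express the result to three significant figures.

Re = VD/ν = 0.410·0.05720/0.00108 = 21.7 → laminar (Re < 2300)
f = 64/Re = 2.947
h_f = f(L/D)V²/(2g) = 2.947·(62.6/0.05720)·0.410²/(2·9.81) = 27.64 m

h_f ≈ 27.6 m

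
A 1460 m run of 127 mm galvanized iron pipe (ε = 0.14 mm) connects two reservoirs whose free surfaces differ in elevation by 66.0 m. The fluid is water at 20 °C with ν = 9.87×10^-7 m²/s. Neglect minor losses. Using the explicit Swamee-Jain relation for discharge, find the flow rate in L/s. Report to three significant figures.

Q ≈ 29.3 L/s

Swamee-Jain (Type II): Q = -0.965·√(gD⁵h_f/L)·ln[ε/(3.7D) + √(3.17ν²L/(gD³h_f))]
√(gD⁵h_f/L) = √(9.81·0.127⁵·66.0/1460) = 0.003828
ε/(3.7D) = 2.98×10^-4; √(3.17ν²L/(gD³h_f)) = 5.83×10^-5
Q = -0.965·0.003828·ln(3.562×10^-4) = 0.02933 m³/s
Check: V = 2.32 m/s, Re = 2.98×10^5, f = 0.02117, h_f = 66.5 m ≈ 66.0 m ✓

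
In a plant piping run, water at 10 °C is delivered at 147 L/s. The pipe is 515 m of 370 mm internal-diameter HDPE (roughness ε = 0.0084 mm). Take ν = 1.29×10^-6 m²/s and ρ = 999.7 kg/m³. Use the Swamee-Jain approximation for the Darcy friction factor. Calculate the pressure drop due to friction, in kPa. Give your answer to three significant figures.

V = 4Q/(πD²) = 4·0.147/(π·0.370²) = 1.367 m/s
Re = VD/ν = 1.367·0.370/1.29×10^-6 = 3.92×10^5 → turbulent
ε/D = 0.0084/370 = 2.27×10^-5
Swamee-Jain: f = 0.01399
h_f = f(L/D)V²/(2g) = 0.01399·(515/0.370)·1.367²/(2·9.81) = 1.855 m
Δp = ρg·h_f = 999.7·9.81·1.855 = 18.19 kPa

Δp ≈ 18.2 kPa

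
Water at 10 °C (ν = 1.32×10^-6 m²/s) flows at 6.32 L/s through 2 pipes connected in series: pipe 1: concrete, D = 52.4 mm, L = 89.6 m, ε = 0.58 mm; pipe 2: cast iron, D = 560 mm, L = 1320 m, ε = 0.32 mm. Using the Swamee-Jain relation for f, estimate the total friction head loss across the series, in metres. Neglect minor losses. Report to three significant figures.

H ≈ 29.9 m

Pipe 1: V = 2.931 m/s, Re = 1.16×10^5, ε/D = 0.0111, f = 0.03995, h_1 = f(L/D)V²/2g = 29.90 m
Pipe 2: V = 0.02566 m/s, Re = 1.09×10^4, ε/D = 5.71×10^-4, f = 0.03129, h_2 = f(L/D)V²/2g = 0.002475 m
Series → Q common, losses add: H = Σh = 29.90 m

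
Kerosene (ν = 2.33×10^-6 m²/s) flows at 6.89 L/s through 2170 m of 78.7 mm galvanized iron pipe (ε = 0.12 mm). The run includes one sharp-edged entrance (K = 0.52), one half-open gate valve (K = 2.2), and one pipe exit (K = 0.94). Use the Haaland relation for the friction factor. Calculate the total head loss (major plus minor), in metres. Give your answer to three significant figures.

H_L ≈ 71.6 m

V = 4Q/(πD²) = 1.416 m/s; V²/2g = 0.1022 m
Re = 4.78×10^4, ε/D = 0.00152 → f = 0.02525 (Haaland)
Major: h_f = f(L/D)·V²/2g = 0.02525·27573·0.1022 = 71.19 m
Minor: ΣK = 3.66; h_m = ΣK·V²/2g = 0.3742 m
Total H_L = 71.19 + 0.3742 = 71.57 m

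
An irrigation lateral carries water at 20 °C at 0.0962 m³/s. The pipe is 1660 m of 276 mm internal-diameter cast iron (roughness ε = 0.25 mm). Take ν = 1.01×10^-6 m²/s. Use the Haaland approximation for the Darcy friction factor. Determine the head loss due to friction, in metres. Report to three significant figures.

V = 4Q/(πD²) = 4·0.0962/(π·0.276²) = 1.608 m/s
Re = VD/ν = 1.608·0.276/1.01×10^-6 = 4.39×10^5 → turbulent
ε/D = 0.25/276 = 9.06×10^-4
Haaland: f = 0.01984
h_f = f(L/D)V²/(2g) = 0.01984·(1660/0.276)·1.608²/(2·9.81) = 15.73 m

h_f ≈ 15.7 m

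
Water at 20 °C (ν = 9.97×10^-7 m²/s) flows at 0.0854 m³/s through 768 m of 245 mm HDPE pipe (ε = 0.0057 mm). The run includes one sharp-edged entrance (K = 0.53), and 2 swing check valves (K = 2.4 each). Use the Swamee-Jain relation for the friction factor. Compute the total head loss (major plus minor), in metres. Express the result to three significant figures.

H_L ≈ 8.08 m

V = 4Q/(πD²) = 1.811 m/s; V²/2g = 0.1673 m
Re = 4.45×10^5, ε/D = 2.33×10^-5 → f = 0.01371 (Swamee-Jain)
Major: h_f = f(L/D)·V²/2g = 0.01371·3135·0.1673 = 7.187 m
Minor: ΣK = 5.33; h_m = ΣK·V²/2g = 0.8915 m
Total H_L = 7.187 + 0.8915 = 8.078 m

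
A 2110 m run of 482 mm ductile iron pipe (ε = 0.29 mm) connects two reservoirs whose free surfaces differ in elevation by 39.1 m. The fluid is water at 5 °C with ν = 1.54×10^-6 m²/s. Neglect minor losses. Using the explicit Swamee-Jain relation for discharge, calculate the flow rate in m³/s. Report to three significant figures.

Swamee-Jain (Type II): Q = -0.965·√(gD⁵h_f/L)·ln[ε/(3.7D) + √(3.17ν²L/(gD³h_f))]
√(gD⁵h_f/L) = √(9.81·0.482⁵·39.1/2110) = 0.06877
ε/(3.7D) = 1.63×10^-4; √(3.17ν²L/(gD³h_f)) = 1.92×10^-5
Q = -0.965·0.06877·ln(1.818×10^-4) = 0.5715 m³/s
Check: V = 3.13 m/s, Re = 9.80×10^5, f = 0.01796, h_f = 39.3 m ≈ 39.1 m ✓

Q ≈ 0.572 m³/s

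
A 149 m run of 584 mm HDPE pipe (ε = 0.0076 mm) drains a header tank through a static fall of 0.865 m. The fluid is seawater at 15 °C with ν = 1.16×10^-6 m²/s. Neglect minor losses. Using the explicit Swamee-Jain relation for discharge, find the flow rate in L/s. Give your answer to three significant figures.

Swamee-Jain (Type II): Q = -0.965·√(gD⁵h_f/L)·ln[ε/(3.7D) + √(3.17ν²L/(gD³h_f))]
√(gD⁵h_f/L) = √(9.81·0.584⁵·0.865/149) = 0.06220
ε/(3.7D) = 3.52×10^-6; √(3.17ν²L/(gD³h_f)) = 1.94×10^-5
Q = -0.965·0.06220·ln(2.291×10^-5) = 0.6413 m³/s
Check: V = 2.39 m/s, Re = 1.21×10^6, f = 0.01160, h_f = 0.865 m ≈ 0.865 m ✓

Q ≈ 641 L/s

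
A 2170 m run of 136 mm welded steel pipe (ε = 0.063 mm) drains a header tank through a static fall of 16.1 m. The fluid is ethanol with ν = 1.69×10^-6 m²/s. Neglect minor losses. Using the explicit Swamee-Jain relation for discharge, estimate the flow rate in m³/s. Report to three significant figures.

Q ≈ 0.0141 m³/s

Swamee-Jain (Type II): Q = -0.965·√(gD⁵h_f/L)·ln[ε/(3.7D) + √(3.17ν²L/(gD³h_f))]
√(gD⁵h_f/L) = √(9.81·0.136⁵·16.1/2170) = 0.001840
ε/(3.7D) = 1.25×10^-4; √(3.17ν²L/(gD³h_f)) = 2.22×10^-4
Q = -0.965·0.001840·ln(3.476×10^-4) = 0.01414 m³/s
Check: V = 0.974 m/s, Re = 7.83×10^4, f = 0.02095, h_f = 16.2 m ≈ 16.1 m ✓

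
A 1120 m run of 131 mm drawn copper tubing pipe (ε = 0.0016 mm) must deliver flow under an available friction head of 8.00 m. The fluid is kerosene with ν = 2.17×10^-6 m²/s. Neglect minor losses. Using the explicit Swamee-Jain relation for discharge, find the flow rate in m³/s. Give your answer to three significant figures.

Q ≈ 0.0128 m³/s

Swamee-Jain (Type II): Q = -0.965·√(gD⁵h_f/L)·ln[ε/(3.7D) + √(3.17ν²L/(gD³h_f))]
√(gD⁵h_f/L) = √(9.81·0.131⁵·8.00/1120) = 0.001644
ε/(3.7D) = 3.30×10^-6; √(3.17ν²L/(gD³h_f)) = 3.08×10^-4
Q = -0.965·0.001644·ln(3.111×10^-4) = 0.01281 m³/s
Check: V = 0.951 m/s, Re = 5.74×10^4, f = 0.02019, h_f = 7.95 m ≈ 8.00 m ✓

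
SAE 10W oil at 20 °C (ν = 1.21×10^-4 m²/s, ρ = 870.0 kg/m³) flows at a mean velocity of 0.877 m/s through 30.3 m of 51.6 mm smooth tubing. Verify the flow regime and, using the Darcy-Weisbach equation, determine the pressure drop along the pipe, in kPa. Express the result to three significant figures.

Re = VD/ν = 0.877·0.05160/1.21×10^-4 = 374 → laminar (Re < 2300)
f = 64/Re = 0.1711
h_f = f(L/D)V²/(2g) = 0.1711·(30.3/0.05160)·0.877²/(2·9.81) = 3.939 m
Δp = ρg·h_f = 870.0·9.81·3.939 = 33.62 kPa

Δp ≈ 33.6 kPa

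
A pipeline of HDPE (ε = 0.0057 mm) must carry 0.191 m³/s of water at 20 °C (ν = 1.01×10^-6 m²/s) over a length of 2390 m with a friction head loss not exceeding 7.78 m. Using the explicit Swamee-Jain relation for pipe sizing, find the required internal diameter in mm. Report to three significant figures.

Swamee-Jain (Type III): D = 0.66·[ε^1.25·(LQ²/(gh_f))^4.75 + ν·Q^9.4·(L/(gh_f))^5.2]^0.04
LQ²/(gh_f) = 1.142; L/(gh_f) = 31.31
Term 1 = ε^1.25·(…)^4.75 = 5.24×10^-7; Term 2 = ν·Q^9.4·(…)^5.2 = 1.06×10^-5
D = 0.66·(5.24×10^-7 + 1.06×10^-5)^0.04 = 0.4182 m = 418 mm
Check: V = 1.39 m/s, Re = 5.76×10^5, f = 0.01300, h_f = 7.33 m ≈ 7.78 m ✓

D ≈ 418 mm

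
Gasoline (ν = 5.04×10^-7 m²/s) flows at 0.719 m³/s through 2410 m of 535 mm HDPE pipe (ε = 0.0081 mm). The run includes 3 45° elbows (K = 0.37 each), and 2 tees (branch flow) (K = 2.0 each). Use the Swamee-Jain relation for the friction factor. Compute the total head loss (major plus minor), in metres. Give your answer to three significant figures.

V = 4Q/(πD²) = 3.198 m/s; V²/2g = 0.5214 m
Re = 3.40×10^6, ε/D = 1.51×10^-5 → f = 0.01028 (Swamee-Jain)
Major: h_f = f(L/D)·V²/2g = 0.01028·4505·0.5214 = 24.14 m
Minor: ΣK = 5.11; h_m = ΣK·V²/2g = 2.664 m
Total H_L = 24.14 + 2.664 = 26.80 m

H_L ≈ 26.8 m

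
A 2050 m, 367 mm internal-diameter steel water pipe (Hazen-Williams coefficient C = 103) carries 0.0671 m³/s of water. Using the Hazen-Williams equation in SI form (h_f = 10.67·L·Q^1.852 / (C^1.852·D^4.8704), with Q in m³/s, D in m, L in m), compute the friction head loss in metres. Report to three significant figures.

h_f = 10.67·2050·0.0671^1.852 / (103^1.852·0.367^4.8704) = 3.626 m

h_f ≈ 3.63 m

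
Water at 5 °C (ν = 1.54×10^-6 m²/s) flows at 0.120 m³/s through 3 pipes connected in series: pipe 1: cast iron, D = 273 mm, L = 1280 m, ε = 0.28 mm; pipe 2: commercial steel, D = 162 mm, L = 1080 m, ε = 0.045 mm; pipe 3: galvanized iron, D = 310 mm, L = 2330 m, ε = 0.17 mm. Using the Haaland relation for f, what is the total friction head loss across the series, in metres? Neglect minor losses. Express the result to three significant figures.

H ≈ 220 m

Pipe 1: V = 2.050 m/s, Re = 3.63×10^5, ε/D = 0.00103, f = 0.02049, h_1 = f(L/D)V²/2g = 20.58 m
Pipe 2: V = 5.822 m/s, Re = 6.12×10^5, ε/D = 2.78×10^-4, f = 0.01577, h_2 = f(L/D)V²/2g = 181.6 m
Pipe 3: V = 1.590 m/s, Re = 3.20×10^5, ε/D = 5.48×10^-4, f = 0.01828, h_3 = f(L/D)V²/2g = 17.70 m
Series → Q common, losses add: H = Σh = 219.9 m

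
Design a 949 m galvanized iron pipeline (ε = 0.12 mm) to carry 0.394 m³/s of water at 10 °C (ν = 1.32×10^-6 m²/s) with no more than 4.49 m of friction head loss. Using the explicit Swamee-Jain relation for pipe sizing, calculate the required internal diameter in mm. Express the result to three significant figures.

D ≈ 537 mm

Swamee-Jain (Type III): D = 0.66·[ε^1.25·(LQ²/(gh_f))^4.75 + ν·Q^9.4·(L/(gh_f))^5.2]^0.04
LQ²/(gh_f) = 3.345; L/(gh_f) = 21.55
Term 1 = ε^1.25·(…)^4.75 = 0.00389; Term 2 = ν·Q^9.4·(…)^5.2 = 0.00179
D = 0.66·(0.00389 + 0.00179)^0.04 = 0.5367 m = 537 mm
Check: V = 1.74 m/s, Re = 7.08×10^5, f = 0.01533, h_f = 4.19 m ≈ 4.49 m ✓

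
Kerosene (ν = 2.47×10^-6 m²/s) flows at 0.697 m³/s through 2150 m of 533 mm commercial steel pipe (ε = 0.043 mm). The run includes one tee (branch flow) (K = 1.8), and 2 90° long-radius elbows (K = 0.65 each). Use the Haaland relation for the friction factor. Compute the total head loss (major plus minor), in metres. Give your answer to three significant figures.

H_L ≈ 28.7 m

V = 4Q/(πD²) = 3.124 m/s; V²/2g = 0.4974 m
Re = 6.74×10^5, ε/D = 8.07×10^-5 → f = 0.01356 (Haaland)
Major: h_f = f(L/D)·V²/2g = 0.01356·4034·0.4974 = 27.20 m
Minor: ΣK = 3.10; h_m = ΣK·V²/2g = 1.542 m
Total H_L = 27.20 + 1.542 = 28.74 m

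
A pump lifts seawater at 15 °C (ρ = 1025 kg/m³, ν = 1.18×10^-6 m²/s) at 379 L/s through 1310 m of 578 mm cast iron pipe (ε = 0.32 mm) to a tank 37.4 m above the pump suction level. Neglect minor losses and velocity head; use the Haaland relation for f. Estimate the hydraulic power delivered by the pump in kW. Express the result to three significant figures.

V = 4Q/(πD²) = 1.444 m/s; Re = 7.08×10^5; ε/D = 5.54×10^-4; f = 0.01769
h_f = f(L/D)V²/2g = 4.264 m
Total head H = z + h_f = 37.4 + 4.264 = 41.66 m
P_hyd = ρgQH = 1025·9.81·0.379·41.66 = 158.8 kW

P_hyd ≈ 159 kW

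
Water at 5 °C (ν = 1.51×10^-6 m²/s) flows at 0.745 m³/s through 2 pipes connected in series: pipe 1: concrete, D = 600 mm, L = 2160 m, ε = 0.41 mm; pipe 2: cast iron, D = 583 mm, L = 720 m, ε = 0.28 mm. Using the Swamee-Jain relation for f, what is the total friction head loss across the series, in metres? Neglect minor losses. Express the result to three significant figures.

H ≈ 31.9 m

Pipe 1: V = 2.635 m/s, Re = 1.05×10^6, ε/D = 6.83×10^-4, f = 0.01841, h_1 = f(L/D)V²/2g = 23.45 m
Pipe 2: V = 2.791 m/s, Re = 1.08×10^6, ε/D = 4.80×10^-4, f = 0.01713, h_2 = f(L/D)V²/2g = 8.397 m
Series → Q common, losses add: H = Σh = 31.85 m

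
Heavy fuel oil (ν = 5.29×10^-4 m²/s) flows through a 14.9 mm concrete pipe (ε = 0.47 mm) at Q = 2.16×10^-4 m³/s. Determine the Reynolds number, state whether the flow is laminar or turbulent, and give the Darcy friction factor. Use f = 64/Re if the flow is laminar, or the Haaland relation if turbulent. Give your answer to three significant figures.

Re ≈ 34.9; laminar; f = 64/Re ≈ 1.83

V = 4Q/(πD²) = 1.239 m/s
Re = VD/ν = 1.239·0.0149/5.29×10^-4 = 34.9
Re < 2300 → laminar → f = 64/Re = 1.834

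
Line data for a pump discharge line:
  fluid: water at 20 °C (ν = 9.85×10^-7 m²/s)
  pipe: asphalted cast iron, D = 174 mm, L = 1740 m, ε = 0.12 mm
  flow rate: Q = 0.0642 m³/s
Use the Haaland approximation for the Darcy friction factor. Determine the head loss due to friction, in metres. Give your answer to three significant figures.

h_f ≈ 69.5 m

V = 4Q/(πD²) = 4·0.0642/(π·0.174²) = 2.700 m/s
Re = VD/ν = 2.700·0.174/9.85×10^-7 = 4.77×10^5 → turbulent
ε/D = 0.12/174 = 6.90×10^-4
Haaland: f = 0.01872
h_f = f(L/D)V²/(2g) = 0.01872·(1740/0.174)·2.700²/(2·9.81) = 69.54 m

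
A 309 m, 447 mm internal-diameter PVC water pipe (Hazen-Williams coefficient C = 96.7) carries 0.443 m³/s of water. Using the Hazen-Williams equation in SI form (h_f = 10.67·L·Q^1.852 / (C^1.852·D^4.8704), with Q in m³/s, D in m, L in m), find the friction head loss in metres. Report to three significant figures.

h_f ≈ 7.75 m

h_f = 10.67·309·0.443^1.852 / (96.7^1.852·0.447^4.8704) = 7.752 m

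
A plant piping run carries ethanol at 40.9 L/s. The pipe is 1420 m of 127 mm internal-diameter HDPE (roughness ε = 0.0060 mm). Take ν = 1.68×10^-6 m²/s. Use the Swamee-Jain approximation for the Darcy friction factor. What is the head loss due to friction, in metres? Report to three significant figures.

h_f ≈ 91.6 m

V = 4Q/(πD²) = 4·0.0409/(π·0.127²) = 3.229 m/s
Re = VD/ν = 3.229·0.127/1.68×10^-6 = 2.44×10^5 → turbulent
ε/D = 0.0060/127 = 4.72×10^-5
Swamee-Jain: f = 0.01542
h_f = f(L/D)V²/(2g) = 0.01542·(1420/0.127)·3.229²/(2·9.81) = 91.61 m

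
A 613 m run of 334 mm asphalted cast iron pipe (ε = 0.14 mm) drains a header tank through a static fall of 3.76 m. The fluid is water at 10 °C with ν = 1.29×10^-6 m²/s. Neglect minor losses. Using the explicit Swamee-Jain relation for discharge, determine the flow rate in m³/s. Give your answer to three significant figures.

Swamee-Jain (Type II): Q = -0.965·√(gD⁵h_f/L)·ln[ε/(3.7D) + √(3.17ν²L/(gD³h_f))]
√(gD⁵h_f/L) = √(9.81·0.334⁵·3.76/613) = 0.01581
ε/(3.7D) = 1.13×10^-4; √(3.17ν²L/(gD³h_f)) = 4.85×10^-5
Q = -0.965·0.01581·ln(1.618×10^-4) = 0.1332 m³/s
Check: V = 1.52 m/s, Re = 3.94×10^5, f = 0.01750, h_f = 3.78 m ≈ 3.76 m ✓

Q ≈ 0.133 m³/s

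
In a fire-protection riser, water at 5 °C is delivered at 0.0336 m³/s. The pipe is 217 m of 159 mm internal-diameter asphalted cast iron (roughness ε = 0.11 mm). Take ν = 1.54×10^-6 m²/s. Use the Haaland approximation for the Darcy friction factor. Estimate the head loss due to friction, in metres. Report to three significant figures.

V = 4Q/(πD²) = 4·0.0336/(π·0.159²) = 1.692 m/s
Re = VD/ν = 1.692·0.159/1.54×10^-6 = 1.75×10^5 → turbulent
ε/D = 0.11/159 = 6.92×10^-4
Haaland: f = 0.01978
h_f = f(L/D)V²/(2g) = 0.01978·(217/0.159)·1.692²/(2·9.81) = 3.940 m

h_f ≈ 3.94 m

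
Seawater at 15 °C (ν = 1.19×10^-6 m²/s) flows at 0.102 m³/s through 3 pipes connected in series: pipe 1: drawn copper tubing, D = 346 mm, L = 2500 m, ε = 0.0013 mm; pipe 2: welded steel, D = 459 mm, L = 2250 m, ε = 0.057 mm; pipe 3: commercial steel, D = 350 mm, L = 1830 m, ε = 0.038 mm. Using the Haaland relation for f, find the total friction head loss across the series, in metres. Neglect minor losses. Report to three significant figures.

Pipe 1: V = 1.085 m/s, Re = 3.15×10^5, ε/D = 3.76×10^-6, f = 0.01424, h_1 = f(L/D)V²/2g = 6.171 m
Pipe 2: V = 0.6164 m/s, Re = 2.38×10^5, ε/D = 1.24×10^-4, f = 0.01594, h_2 = f(L/D)V²/2g = 1.514 m
Pipe 3: V = 1.060 m/s, Re = 3.12×10^5, ε/D = 1.09×10^-4, f = 0.01522, h_3 = f(L/D)V²/2g = 4.560 m
Series → Q common, losses add: H = Σh = 12.25 m

H ≈ 12.2 m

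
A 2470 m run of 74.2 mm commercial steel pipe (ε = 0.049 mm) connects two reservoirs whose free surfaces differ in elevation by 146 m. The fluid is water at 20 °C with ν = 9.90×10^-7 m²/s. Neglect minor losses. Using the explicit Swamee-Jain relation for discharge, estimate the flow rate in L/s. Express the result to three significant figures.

Swamee-Jain (Type II): Q = -0.965·√(gD⁵h_f/L)·ln[ε/(3.7D) + √(3.17ν²L/(gD³h_f))]
√(gD⁵h_f/L) = √(9.81·0.0742⁵·146/2470) = 0.001142
ε/(3.7D) = 1.78×10^-4; √(3.17ν²L/(gD³h_f)) = 1.15×10^-4
Q = -0.965·0.001142·ln(2.930×10^-4) = 0.008965 m³/s
Check: V = 2.07 m/s, Re = 1.55×10^5, f = 0.02015, h_f = 147 m ≈ 146 m ✓

Q ≈ 8.97 L/s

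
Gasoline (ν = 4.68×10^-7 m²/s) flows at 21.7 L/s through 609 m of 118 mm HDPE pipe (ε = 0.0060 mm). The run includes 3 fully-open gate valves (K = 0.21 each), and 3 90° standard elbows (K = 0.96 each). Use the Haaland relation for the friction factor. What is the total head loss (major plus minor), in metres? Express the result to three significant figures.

V = 4Q/(πD²) = 1.984 m/s; V²/2g = 0.2007 m
Re = 5.00×10^5, ε/D = 5.08×10^-5 → f = 0.01368 (Haaland)
Major: h_f = f(L/D)·V²/2g = 0.01368·5161·0.2007 = 14.17 m
Minor: ΣK = 3.51; h_m = ΣK·V²/2g = 0.7044 m
Total H_L = 14.17 + 0.7044 = 14.88 m

H_L ≈ 14.9 m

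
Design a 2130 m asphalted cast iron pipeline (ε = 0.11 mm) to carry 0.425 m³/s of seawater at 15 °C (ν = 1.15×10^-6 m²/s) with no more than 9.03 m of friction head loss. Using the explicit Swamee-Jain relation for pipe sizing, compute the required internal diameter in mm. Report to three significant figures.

Swamee-Jain (Type III): D = 0.66·[ε^1.25·(LQ²/(gh_f))^4.75 + ν·Q^9.4·(L/(gh_f))^5.2]^0.04
LQ²/(gh_f) = 4.343; L/(gh_f) = 24.04
Term 1 = ε^1.25·(…)^4.75 = 0.0121; Term 2 = ν·Q^9.4·(…)^5.2 = 0.00561
D = 0.66·(0.0121 + 0.00561)^0.04 = 0.5616 m = 562 mm
Check: V = 1.72 m/s, Re = 8.38×10^5, f = 0.01488, h_f = 8.47 m ≈ 9.03 m ✓

D ≈ 562 mm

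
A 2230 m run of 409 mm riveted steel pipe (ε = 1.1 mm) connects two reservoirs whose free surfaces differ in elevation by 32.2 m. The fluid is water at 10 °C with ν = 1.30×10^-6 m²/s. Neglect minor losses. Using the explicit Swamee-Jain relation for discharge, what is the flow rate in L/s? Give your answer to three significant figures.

Swamee-Jain (Type II): Q = -0.965·√(gD⁵h_f/L)·ln[ε/(3.7D) + √(3.17ν²L/(gD³h_f))]
√(gD⁵h_f/L) = √(9.81·0.409⁵·32.2/2230) = 0.04026
ε/(3.7D) = 7.27×10^-4; √(3.17ν²L/(gD³h_f)) = 2.35×10^-5
Q = -0.965·0.04026·ln(7.504×10^-4) = 0.2796 m³/s
Check: V = 2.13 m/s, Re = 6.69×10^5, f = 0.02569, h_f = 32.3 m ≈ 32.2 m ✓

Q ≈ 280 L/s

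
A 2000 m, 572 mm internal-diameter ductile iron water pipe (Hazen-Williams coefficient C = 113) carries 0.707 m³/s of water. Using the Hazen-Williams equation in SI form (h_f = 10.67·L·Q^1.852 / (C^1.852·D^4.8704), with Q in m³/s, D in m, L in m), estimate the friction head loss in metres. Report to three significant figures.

h_f = 10.67·2000·0.707^1.852 / (113^1.852·0.572^4.8704) = 26.89 m

h_f ≈ 26.9 m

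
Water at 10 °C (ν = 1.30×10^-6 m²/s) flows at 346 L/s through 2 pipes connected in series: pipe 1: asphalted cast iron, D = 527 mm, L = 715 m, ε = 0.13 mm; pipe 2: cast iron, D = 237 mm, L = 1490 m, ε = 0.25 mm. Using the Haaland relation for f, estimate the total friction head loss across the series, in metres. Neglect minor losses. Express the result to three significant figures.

Pipe 1: V = 1.586 m/s, Re = 6.43×10^5, ε/D = 2.47×10^-4, f = 0.01545, h_1 = f(L/D)V²/2g = 2.688 m
Pipe 2: V = 7.843 m/s, Re = 1.43×10^6, ε/D = 0.00105, f = 0.02011, h_2 = f(L/D)V²/2g = 396.5 m
Series → Q common, losses add: H = Σh = 399.2 m

H ≈ 399 m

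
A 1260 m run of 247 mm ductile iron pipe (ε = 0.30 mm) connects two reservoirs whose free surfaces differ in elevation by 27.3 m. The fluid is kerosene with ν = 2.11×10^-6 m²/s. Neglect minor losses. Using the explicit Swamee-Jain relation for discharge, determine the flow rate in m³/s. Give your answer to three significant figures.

Q ≈ 0.106 m³/s

Swamee-Jain (Type II): Q = -0.965·√(gD⁵h_f/L)·ln[ε/(3.7D) + √(3.17ν²L/(gD³h_f))]
√(gD⁵h_f/L) = √(9.81·0.247⁵·27.3/1260) = 0.01398
ε/(3.7D) = 3.28×10^-4; √(3.17ν²L/(gD³h_f)) = 6.64×10^-5
Q = -0.965·0.01398·ln(3.946×10^-4) = 0.1057 m³/s
Check: V = 2.21 m/s, Re = 2.58×10^5, f = 0.02173, h_f = 27.5 m ≈ 27.3 m ✓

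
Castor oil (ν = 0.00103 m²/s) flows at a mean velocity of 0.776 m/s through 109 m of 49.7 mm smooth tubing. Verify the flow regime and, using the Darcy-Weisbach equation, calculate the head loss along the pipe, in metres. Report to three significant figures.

Re = VD/ν = 0.776·0.04970/0.00103 = 37.4 → laminar (Re < 2300)
f = 64/Re = 1.709
h_f = f(L/D)V²/(2g) = 1.709·(109/0.04970)·0.776²/(2·9.81) = 115.1 m

h_f ≈ 115 m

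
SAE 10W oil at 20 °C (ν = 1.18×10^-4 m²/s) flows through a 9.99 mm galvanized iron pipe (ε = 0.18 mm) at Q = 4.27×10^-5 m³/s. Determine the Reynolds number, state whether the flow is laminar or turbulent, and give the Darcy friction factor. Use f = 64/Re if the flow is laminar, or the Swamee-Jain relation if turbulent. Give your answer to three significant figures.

Re ≈ 46.1; laminar; f = 64/Re ≈ 1.39

V = 4Q/(πD²) = 0.5448 m/s
Re = VD/ν = 0.5448·0.00999/1.18×10^-4 = 46.1
Re < 2300 → laminar → f = 64/Re = 1.388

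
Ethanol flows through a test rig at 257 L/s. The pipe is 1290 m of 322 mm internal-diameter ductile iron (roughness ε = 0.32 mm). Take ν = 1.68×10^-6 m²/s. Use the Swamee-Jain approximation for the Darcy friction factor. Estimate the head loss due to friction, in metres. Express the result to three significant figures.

h_f ≈ 41.1 m

V = 4Q/(πD²) = 4·0.257/(π·0.322²) = 3.156 m/s
Re = VD/ν = 3.156·0.322/1.68×10^-6 = 6.05×10^5 → turbulent
ε/D = 0.32/322 = 9.94×10^-4
Swamee-Jain: f = 0.02022
h_f = f(L/D)V²/(2g) = 0.02022·(1290/0.322)·3.156²/(2·9.81) = 41.12 m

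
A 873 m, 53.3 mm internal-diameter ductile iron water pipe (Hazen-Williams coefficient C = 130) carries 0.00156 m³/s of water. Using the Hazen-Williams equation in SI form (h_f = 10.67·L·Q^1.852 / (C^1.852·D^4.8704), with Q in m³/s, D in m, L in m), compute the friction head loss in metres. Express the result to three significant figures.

h_f = 10.67·873·0.00156^1.852 / (130^1.852·0.0533^4.8704) = 11.41 m

h_f ≈ 11.4 m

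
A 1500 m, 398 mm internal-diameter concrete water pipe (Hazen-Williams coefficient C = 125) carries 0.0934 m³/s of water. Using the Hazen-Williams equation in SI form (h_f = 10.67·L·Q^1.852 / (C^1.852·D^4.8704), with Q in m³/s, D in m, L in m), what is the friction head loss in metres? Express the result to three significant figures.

h_f ≈ 2.30 m

h_f = 10.67·1500·0.0934^1.852 / (125^1.852·0.398^4.8704) = 2.305 m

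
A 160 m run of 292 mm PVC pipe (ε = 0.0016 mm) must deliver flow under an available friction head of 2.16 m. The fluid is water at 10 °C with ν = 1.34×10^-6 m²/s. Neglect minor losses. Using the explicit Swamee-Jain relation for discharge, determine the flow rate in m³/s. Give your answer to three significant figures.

Q ≈ 0.163 m³/s

Swamee-Jain (Type II): Q = -0.965·√(gD⁵h_f/L)·ln[ε/(3.7D) + √(3.17ν²L/(gD³h_f))]
√(gD⁵h_f/L) = √(9.81·0.292⁵·2.16/160) = 0.01677
ε/(3.7D) = 1.48×10^-6; √(3.17ν²L/(gD³h_f)) = 4.15×10^-5
Q = -0.965·0.01677·ln(4.303×10^-5) = 0.1627 m³/s
Check: V = 2.43 m/s, Re = 5.29×10^5, f = 0.01305, h_f = 2.15 m ≈ 2.16 m ✓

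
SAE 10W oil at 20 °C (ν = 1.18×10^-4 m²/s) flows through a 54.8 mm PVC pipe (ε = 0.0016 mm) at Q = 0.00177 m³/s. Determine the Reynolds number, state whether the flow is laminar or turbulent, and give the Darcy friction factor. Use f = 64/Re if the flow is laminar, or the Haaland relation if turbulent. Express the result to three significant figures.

Re ≈ 349; laminar; f = 64/Re ≈ 0.184

V = 4Q/(πD²) = 0.7505 m/s
Re = VD/ν = 0.7505·0.0548/1.18×10^-4 = 349
Re < 2300 → laminar → f = 64/Re = 0.1836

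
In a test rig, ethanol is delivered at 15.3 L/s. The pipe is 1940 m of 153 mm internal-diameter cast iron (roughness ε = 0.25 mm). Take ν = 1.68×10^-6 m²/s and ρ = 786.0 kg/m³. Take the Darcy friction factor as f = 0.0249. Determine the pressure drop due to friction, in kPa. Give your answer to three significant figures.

Δp ≈ 85.9 kPa

V = 4Q/(πD²) = 4·0.0153/(π·0.153²) = 0.8322 m/s
h_f = f(L/D)V²/(2g) = 0.02490·(1940/0.153)·0.8322²/(2·9.81) = 11.14 m
Δp = ρg·h_f = 786.0·9.81·11.14 = 85.93 kPa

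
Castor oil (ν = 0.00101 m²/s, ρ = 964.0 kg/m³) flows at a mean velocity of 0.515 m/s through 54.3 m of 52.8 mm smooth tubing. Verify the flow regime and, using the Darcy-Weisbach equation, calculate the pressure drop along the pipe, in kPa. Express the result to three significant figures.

Δp ≈ 313 kPa

Re = VD/ν = 0.515·0.05280/0.00101 = 26.9 → laminar (Re < 2300)
f = 64/Re = 2.377
h_f = f(L/D)V²/(2g) = 2.377·(54.3/0.05280)·0.515²/(2·9.81) = 33.05 m
Δp = ρg·h_f = 964.0·9.81·33.05 = 312.5 kPa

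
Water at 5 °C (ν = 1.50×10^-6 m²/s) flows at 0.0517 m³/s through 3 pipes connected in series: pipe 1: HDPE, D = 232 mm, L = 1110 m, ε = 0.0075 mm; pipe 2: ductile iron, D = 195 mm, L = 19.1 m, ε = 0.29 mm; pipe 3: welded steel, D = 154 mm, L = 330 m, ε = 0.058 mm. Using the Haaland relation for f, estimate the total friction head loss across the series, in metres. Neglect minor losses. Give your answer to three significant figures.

H ≈ 20.8 m

Pipe 1: V = 1.223 m/s, Re = 1.89×10^5, ε/D = 3.23×10^-5, f = 0.01587, h_1 = f(L/D)V²/2g = 5.788 m
Pipe 2: V = 1.731 m/s, Re = 2.25×10^5, ε/D = 0.00149, f = 0.02258, h_2 = f(L/D)V²/2g = 0.3378 m
Pipe 3: V = 2.776 m/s, Re = 2.85×10^5, ε/D = 3.77×10^-4, f = 0.01739, h_3 = f(L/D)V²/2g = 14.63 m
Series → Q common, losses add: H = Σh = 20.76 m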